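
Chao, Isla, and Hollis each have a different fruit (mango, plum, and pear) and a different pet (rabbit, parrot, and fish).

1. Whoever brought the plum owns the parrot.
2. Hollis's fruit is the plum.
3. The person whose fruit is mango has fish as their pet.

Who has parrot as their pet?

With clues 1–2, Chao and Isla are impossible for the one with pet parrot.
That leaves Hollis.

Hollis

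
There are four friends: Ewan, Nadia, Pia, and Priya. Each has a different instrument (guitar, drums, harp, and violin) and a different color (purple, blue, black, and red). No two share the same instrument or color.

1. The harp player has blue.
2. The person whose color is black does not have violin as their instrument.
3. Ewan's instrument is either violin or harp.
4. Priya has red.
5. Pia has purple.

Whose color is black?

With clues 1–3, Ewan is impossible for the one with color black.
With clues 1–4, Priya is impossible for the one with color black.
With clues 1–5, Pia is impossible for the one with color black.
That leaves Nadia.

Nadia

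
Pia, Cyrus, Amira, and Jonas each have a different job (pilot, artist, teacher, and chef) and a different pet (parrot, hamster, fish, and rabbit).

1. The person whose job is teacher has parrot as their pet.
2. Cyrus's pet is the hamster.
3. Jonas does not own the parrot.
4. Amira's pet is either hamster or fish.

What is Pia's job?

teacher

With clues 1–4, artist, chef, and pilot are impossible for Pia's job.
That leaves teacher.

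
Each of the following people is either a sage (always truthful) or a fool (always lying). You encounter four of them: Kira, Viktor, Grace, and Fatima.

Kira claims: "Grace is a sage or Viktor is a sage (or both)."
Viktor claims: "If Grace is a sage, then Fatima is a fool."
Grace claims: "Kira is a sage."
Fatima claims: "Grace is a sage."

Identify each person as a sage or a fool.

Consider Kira. Suppose Kira is a fool.
Then no assignment of the remaining roles makes every statement match its speaker's type — contradiction.
So Kira is a sage.
With that fixed, Grace's statement is true, so Grace is a sage.
With that fixed, Fatima's statement is true, so Fatima is a sage.
With that fixed, Viktor's statement is false, so Viktor is a fool.

Kira: sage, Viktor: fool, Grace: sage, Fatima: sage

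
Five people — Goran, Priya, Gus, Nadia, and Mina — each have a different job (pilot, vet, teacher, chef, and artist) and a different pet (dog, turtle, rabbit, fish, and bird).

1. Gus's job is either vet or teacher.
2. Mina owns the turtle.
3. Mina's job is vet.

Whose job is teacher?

With clues 1–3, Goran, Mina, Nadia, and Priya are impossible for the one with job teacher.
That leaves Gus.

Gus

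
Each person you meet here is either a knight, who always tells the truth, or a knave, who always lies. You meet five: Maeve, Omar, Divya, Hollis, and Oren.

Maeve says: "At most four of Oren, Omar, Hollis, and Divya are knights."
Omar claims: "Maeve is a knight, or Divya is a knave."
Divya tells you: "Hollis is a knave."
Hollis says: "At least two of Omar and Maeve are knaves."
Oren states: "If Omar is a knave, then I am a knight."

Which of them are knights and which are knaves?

Regardless of anyone's role, Maeve's statement is true, so Maeve is a knight.
With that fixed, Omar's statement is true, so Omar is a knight.
With that fixed, Hollis's statement is false, so Hollis is a knave.
With that fixed, Oren's statement is true, so Oren is a knight.
With that fixed, Divya's statement is true, so Divya is a knight.

Maeve: knight, Omar: knight, Divya: knight, Hollis: knave, Oren: knight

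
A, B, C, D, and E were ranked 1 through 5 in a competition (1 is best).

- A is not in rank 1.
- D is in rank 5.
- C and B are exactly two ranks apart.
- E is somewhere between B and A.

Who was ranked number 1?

B

With clue 1, A is ruled out for rank 1.
With clues 1–2, D is ruled out for rank 1.
With clues 1–4, C and E are ruled out for rank 1.
So rank 1 is B.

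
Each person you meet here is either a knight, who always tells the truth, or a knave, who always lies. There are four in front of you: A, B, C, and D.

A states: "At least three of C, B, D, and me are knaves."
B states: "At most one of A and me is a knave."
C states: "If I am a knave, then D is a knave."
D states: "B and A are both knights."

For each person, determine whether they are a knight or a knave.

A: knave, B: knight, C: knight, D: knave

Consider A. Suppose A is a knight.
Then no assignment of the remaining roles makes every statement match its speaker's type — contradiction.
So A is a knave.
With that fixed, D's statement is false, so D is a knave.
With that fixed, C's statement is true, so C is a knight.
Consider B. Suppose B is a knave.
Then A's statement comes out true, contradicting A being a knave.
So B is a knight.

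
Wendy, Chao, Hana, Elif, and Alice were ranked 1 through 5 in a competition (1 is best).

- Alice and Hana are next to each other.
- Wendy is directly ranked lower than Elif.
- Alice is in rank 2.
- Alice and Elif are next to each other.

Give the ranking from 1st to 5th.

From clues 1–2: Chao is in {1,3,5}.
From clues 1–3: Alice → rank 2.
From clues 1–4: Hana → rank 1, Elif → rank 3, Wendy → rank 4, Chao → rank 5.

Hana, Alice, Elif, Wendy, Chao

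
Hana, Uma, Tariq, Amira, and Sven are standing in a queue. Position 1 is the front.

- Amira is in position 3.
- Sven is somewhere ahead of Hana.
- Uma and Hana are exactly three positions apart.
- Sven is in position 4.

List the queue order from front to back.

Tariq, Uma, Amira, Sven, Hana

From clue 1: Amira → position 3.
From clues 1–2: Hana is in {2,4,5}.
From clues 1–4: Tariq → position 1, Uma → position 2, Sven → position 4, Hana → position 5.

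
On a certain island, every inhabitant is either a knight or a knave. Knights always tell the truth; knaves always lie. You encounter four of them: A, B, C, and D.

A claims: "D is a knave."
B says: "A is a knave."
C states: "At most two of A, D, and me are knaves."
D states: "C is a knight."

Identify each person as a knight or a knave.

Consider A. Suppose A is a knight.
Then no assignment of the remaining roles makes every statement match its speaker's type — contradiction.
So A is a knave.
With that fixed, B's statement is true, so B is a knight.
Consider C. Suppose C is a knave.
Then no assignment of the remaining roles makes every statement match its speaker's type — contradiction.
So C is a knight.
With that fixed, D's statement is true, so D is a knight.

A: knave, B: knight, C: knight, D: knight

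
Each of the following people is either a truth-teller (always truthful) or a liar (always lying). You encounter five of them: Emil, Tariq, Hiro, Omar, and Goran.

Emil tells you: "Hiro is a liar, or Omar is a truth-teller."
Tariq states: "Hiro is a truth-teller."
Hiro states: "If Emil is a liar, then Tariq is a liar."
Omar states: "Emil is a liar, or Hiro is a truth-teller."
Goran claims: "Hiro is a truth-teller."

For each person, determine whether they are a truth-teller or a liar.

Consider Emil. Suppose Emil is a liar.
Then no assignment of the remaining roles makes every statement match its speaker's type — contradiction.
So Emil is a truth-teller.
With that fixed, Hiro's statement is true, so Hiro is a truth-teller.
With that fixed, Omar's statement is true, so Omar is a truth-teller.
With that fixed, Goran's statement is true, so Goran is a truth-teller.
With that fixed, Tariq's statement is true, so Tariq is a truth-teller.

Emil: truth-teller, Tariq: truth-teller, Hiro: truth-teller, Omar: truth-teller, Goran: truth-teller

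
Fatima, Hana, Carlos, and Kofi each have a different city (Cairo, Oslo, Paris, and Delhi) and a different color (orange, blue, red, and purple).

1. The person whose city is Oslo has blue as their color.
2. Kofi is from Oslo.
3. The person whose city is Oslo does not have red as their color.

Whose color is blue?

With clues 1–2, Carlos, Fatima, and Hana are impossible for the one with color blue.
That leaves Kofi.

Kofi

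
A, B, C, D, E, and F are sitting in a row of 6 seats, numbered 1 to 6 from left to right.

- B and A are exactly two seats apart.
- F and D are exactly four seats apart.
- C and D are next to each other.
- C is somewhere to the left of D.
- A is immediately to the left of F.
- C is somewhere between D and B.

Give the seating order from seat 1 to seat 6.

From clues 1–2: D is in {1,2,5,6}.
From clues 1–3: E is in {3,4}.
From clues 1–4: E → seat 4.
From clues 1–5: B → seat 3.
From clues 1–6: A → seat 1, F → seat 2, C → seat 5, D → seat 6.

A, F, B, E, C, D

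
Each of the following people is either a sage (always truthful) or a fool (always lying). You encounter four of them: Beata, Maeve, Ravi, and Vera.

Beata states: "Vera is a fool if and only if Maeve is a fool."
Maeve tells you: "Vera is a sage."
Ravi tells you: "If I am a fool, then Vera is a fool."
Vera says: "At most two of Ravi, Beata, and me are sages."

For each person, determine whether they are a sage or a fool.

Beata: sage, Maeve: sage, Ravi: fool, Vera: sage

Consider Beata. Suppose Beata is a fool.
Then no assignment of the remaining roles makes every statement match its speaker's type — contradiction.
So Beata is a sage.
Consider Maeve. Suppose Maeve is a fool.
Then no assignment of the remaining roles makes every statement match its speaker's type — contradiction.
So Maeve is a sage.
Consider Ravi. Suppose Ravi is a sage.
Then whichever role Vera has, Vera's statement has the wrong truth value — contradiction.
So Ravi is a fool.
With that fixed, Vera's statement is true, so Vera is a sage.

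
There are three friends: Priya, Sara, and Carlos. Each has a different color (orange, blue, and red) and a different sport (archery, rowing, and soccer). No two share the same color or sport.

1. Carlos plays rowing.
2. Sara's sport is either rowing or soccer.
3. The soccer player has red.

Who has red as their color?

With clues 1–3, Carlos and Priya are impossible for the one with color red.
That leaves Sara.

Sara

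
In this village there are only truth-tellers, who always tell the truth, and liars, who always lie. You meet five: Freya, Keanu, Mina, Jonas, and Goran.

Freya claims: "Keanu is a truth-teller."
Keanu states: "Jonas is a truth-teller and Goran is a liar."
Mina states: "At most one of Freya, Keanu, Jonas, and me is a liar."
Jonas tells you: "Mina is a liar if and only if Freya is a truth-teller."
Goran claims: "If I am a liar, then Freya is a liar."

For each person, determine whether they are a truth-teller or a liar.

Consider Freya. Suppose Freya is a truth-teller.
Then no assignment of the remaining roles makes every statement match its speaker's type — contradiction.
So Freya is a liar.
With that fixed, Goran's statement is true, so Goran is a truth-teller.
With that fixed, Keanu's statement is false, so Keanu is a liar.
With that fixed, Mina's statement is false, so Mina is a liar.
With that fixed, Jonas's statement is false, so Jonas is a liar.

Freya: liar, Keanu: liar, Mina: liar, Jonas: liar, Goran: truth-teller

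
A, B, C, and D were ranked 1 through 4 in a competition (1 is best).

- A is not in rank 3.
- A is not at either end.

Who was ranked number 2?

A

With clues 1–2, B, C, and D are ruled out for rank 2.
So rank 2 is A.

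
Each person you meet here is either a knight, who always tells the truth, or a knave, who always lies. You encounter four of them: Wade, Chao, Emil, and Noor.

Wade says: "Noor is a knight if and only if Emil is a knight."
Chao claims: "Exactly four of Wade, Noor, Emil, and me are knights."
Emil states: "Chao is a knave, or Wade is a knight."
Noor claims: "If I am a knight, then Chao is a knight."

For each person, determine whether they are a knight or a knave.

Consider Wade. Suppose Wade is a knave.
Then no assignment of the remaining roles makes every statement match its speaker's type — contradiction.
So Wade is a knight.
With that fixed, Emil's statement is true, so Emil is a knight.
Consider Chao. Suppose Chao is a knave.
Then whichever role Noor has, Noor's statement has the wrong truth value — contradiction.
So Chao is a knight.
With that fixed, Noor's statement is true, so Noor is a knight.

Wade: knight, Chao: knight, Emil: knight, Noor: knight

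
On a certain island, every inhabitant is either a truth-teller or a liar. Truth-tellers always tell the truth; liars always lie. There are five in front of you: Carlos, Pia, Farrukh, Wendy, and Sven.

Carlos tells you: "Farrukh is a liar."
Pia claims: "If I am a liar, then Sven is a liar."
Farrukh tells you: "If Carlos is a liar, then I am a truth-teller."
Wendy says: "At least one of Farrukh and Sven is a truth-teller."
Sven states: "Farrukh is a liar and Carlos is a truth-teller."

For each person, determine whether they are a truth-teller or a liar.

Carlos: liar, Pia: truth-teller, Farrukh: truth-teller, Wendy: truth-teller, Sven: liar

Consider Carlos. Suppose Carlos is a truth-teller.
Then no assignment of the remaining roles makes every statement match its speaker's type — contradiction.
So Carlos is a liar.
With that fixed, Sven's statement is false, so Sven is a liar.
With that fixed, Pia's statement is true, so Pia is a truth-teller.
Consider Farrukh. Suppose Farrukh is a liar.
Then Carlos's statement comes out true, contradicting Carlos being a liar.
So Farrukh is a truth-teller.
With that fixed, Wendy's statement is true, so Wendy is a truth-teller.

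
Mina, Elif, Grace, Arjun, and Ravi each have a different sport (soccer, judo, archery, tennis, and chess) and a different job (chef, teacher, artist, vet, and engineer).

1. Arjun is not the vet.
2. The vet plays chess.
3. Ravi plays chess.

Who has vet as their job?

Ravi

Clue 1 rules out Arjun for the one with job vet.
With clues 1–3, Elif, Grace, and Mina are impossible for the one with job vet.
That leaves Ravi.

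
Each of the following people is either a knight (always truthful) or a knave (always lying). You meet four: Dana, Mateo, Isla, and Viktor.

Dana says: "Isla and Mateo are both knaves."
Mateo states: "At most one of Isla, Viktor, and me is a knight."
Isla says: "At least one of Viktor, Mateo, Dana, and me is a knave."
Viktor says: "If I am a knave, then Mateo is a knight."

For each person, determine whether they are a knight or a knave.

Consider Dana. Suppose Dana is a knight.
Then no assignment of the remaining roles makes every statement match its speaker's type — contradiction.
So Dana is a knave.
With that fixed, Isla's statement is true, so Isla is a knight.
Consider Mateo. Suppose Mateo is a knight.
Then Mateo's own statement would have to be true, but it can't be — contradiction.
So Mateo is a knave.
Consider Viktor. Suppose Viktor is a knave.
Then Mateo's statement comes out true, contradicting Mateo being a knave.
So Viktor is a knight.

Dana: knave, Mateo: knave, Isla: knight, Viktor: knight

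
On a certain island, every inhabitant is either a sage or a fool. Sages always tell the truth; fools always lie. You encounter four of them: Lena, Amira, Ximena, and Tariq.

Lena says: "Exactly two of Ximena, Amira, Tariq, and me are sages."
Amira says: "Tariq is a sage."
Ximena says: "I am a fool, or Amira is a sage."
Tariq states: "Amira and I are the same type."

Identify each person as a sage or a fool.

Lena: fool, Amira: sage, Ximena: sage, Tariq: sage

Consider Lena. Suppose Lena is a sage.
Then no assignment of the remaining roles makes every statement match its speaker's type — contradiction.
So Lena is a fool.
Consider Amira. Suppose Amira is a fool.
Then whichever role Ximena has, Ximena's statement has the wrong truth value — contradiction.
So Amira is a sage.
With that fixed, Ximena's statement is true, so Ximena is a sage.
Consider Tariq. Suppose Tariq is a fool.
Then Lena's statement comes out true, contradicting Lena being a fool.
So Tariq is a sage.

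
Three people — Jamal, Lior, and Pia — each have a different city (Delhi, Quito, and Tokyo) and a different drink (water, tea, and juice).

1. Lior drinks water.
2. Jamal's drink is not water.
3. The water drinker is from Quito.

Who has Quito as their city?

With clues 1–3, Jamal and Pia are impossible for the one with city Quito.
That leaves Lior.

Lior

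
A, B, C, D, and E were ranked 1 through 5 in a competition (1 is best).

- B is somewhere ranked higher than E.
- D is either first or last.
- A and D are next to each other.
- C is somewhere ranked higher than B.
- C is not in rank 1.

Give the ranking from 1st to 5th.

From clue 1: B is in {1,2,3,4}.
From clues 1–2: D is in {1,5}.
From clues 1–3: A is in {2,4}.
From clues 1–5: D → rank 1, A → rank 2, C → rank 3, B → rank 4, E → rank 5.

D, A, C, B, E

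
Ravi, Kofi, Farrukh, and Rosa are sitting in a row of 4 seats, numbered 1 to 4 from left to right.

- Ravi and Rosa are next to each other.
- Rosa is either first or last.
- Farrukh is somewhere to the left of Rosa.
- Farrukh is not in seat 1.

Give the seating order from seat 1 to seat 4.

Kofi, Farrukh, Ravi, Rosa

From clues 1–2: Ravi is in {2,3}.
From clues 1–3: Ravi → seat 3, Rosa → seat 4.
From clues 1–4: Kofi → seat 1, Farrukh → seat 2.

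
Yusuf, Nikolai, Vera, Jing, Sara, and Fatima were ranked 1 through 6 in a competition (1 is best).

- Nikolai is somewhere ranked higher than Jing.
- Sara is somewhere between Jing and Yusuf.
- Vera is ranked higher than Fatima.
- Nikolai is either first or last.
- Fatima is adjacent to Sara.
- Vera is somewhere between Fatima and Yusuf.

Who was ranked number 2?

With clues 1–4, Fatima, Nikolai, and Sara are ruled out for rank 2.
With clues 1–6, Jing and Vera are ruled out for rank 2.
So rank 2 is Yusuf.

Yusuf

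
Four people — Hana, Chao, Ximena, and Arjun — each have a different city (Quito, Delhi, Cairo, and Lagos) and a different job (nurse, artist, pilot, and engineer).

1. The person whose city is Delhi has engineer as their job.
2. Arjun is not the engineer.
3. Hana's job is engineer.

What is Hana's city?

Delhi

With clues 1–3, Cairo, Lagos, and Quito are impossible for Hana's city.
That leaves Delhi.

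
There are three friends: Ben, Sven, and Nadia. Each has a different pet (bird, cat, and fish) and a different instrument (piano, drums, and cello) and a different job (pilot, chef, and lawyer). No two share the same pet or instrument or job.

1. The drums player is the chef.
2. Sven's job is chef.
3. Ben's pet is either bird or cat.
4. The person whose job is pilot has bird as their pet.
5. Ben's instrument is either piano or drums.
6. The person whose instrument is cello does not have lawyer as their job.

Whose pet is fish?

Sven

With clues 1–3, Ben is impossible for the one with pet fish.
With clues 1–6, Nadia is impossible for the one with pet fish.
That leaves Sven.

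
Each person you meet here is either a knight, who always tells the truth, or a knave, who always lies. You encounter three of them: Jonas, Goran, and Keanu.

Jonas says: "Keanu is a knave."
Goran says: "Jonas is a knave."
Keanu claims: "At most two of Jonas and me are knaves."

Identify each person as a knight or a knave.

Regardless of anyone's role, Keanu's statement is true, so Keanu is a knight.
With that fixed, Jonas's statement is false, so Jonas is a knave.
With that fixed, Goran's statement is true, so Goran is a knight.

Jonas: knave, Goran: knight, Keanu: knight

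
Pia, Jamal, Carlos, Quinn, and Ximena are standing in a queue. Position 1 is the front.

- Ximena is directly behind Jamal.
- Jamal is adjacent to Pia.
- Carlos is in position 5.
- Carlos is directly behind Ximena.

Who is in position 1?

With clue 1, Ximena is ruled out for position 1.
With clues 1–2, Jamal is ruled out for position 1.
With clues 1–3, Carlos is ruled out for position 1.
With clues 1–4, Pia is ruled out for position 1.
So position 1 is Quinn.

Quinn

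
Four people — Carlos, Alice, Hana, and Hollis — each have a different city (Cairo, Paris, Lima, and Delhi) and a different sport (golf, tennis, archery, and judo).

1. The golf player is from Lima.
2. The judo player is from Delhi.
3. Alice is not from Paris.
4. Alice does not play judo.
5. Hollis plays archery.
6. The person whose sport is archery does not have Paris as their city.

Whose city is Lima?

With clues 1–5, Hollis is impossible for the one with city Lima.
With clues 1–6, Carlos and Hana are impossible for the one with city Lima.
That leaves Alice.

Alice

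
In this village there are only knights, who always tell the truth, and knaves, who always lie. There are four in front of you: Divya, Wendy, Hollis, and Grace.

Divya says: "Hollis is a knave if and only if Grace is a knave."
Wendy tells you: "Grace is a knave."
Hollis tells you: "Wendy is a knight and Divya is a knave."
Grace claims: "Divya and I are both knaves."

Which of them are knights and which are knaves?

Divya: knight, Wendy: knight, Hollis: knave, Grace: knave

Consider Divya. Suppose Divya is a knave.
Then whichever role Grace has, Grace's statement has the wrong truth value — contradiction.
So Divya is a knight.
With that fixed, Hollis's statement is false, so Hollis is a knave.
With that fixed, Grace's statement is false, so Grace is a knave.
With that fixed, Wendy's statement is true, so Wendy is a knight.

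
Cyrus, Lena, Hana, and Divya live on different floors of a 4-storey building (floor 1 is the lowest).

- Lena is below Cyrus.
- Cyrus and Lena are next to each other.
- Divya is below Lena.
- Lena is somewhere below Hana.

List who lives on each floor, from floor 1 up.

From clue 1: Cyrus is in {2,3,4}.
From clues 1–3: Cyrus is in {3,4}.
From clues 1–4: Divya → floor 1, Lena → floor 2, Cyrus → floor 3, Hana → floor 4.

Divya, Lena, Cyrus, Hana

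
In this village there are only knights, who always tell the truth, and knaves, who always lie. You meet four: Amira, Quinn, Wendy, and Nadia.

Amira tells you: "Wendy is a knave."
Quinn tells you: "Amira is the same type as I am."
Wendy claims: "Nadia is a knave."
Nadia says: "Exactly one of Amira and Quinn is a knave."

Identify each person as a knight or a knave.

Consider Amira. Suppose Amira is a knave.
Then whichever role Quinn has, Quinn's statement has the wrong truth value — contradiction.
So Amira is a knight.
Consider Quinn. Suppose Quinn is a knight.
Then no assignment of the remaining roles makes every statement match its speaker's type — contradiction.
So Quinn is a knave.
With that fixed, Nadia's statement is true, so Nadia is a knight.
With that fixed, Wendy's statement is false, so Wendy is a knave.

Amira: knight, Quinn: knave, Wendy: knave, Nadia: knight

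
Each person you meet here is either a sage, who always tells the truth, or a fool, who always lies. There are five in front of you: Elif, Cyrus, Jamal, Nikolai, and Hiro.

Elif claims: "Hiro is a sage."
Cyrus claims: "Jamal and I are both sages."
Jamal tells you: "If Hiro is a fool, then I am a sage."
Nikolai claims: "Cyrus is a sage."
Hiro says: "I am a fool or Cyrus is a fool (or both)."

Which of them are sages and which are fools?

Consider Elif. Suppose Elif is a fool.
Then no assignment of the remaining roles makes every statement match its speaker's type — contradiction.
So Elif is a sage.
Consider Cyrus. Suppose Cyrus is a sage.
Then whichever role Hiro has, Hiro's statement has the wrong truth value — contradiction.
So Cyrus is a fool.
With that fixed, Nikolai's statement is false, so Nikolai is a fool.
With that fixed, Hiro's statement is true, so Hiro is a sage.
With that fixed, Jamal's statement is true, so Jamal is a sage.

Elif: sage, Cyrus: fool, Jamal: sage, Nikolai: fool, Hiro: sage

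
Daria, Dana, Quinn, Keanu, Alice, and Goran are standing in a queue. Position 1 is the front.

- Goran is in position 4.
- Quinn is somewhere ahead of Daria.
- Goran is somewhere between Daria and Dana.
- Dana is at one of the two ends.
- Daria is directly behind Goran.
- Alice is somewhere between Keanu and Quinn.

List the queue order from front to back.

Dana, Quinn, Alice, Goran, Daria, Keanu

From clue 1: Goran → position 4.
From clues 1–2: Daria is in {2,3,5,6}.
From clues 1–4: Dana is in {1,6}.
From clues 1–5: Dana → position 1, Daria → position 5.
From clues 1–6: Quinn → position 2, Alice → position 3, Keanu → position 6.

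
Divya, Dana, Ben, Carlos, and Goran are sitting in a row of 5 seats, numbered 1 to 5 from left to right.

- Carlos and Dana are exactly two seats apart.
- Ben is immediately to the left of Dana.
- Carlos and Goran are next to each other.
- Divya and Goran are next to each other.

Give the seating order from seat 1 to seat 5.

From clues 1–2: Dana is in {2,3,4,5}.
From clues 1–3: Divya is in {1,3,5}.
From clues 1–4: Divya → seat 1, Goran → seat 2, Carlos → seat 3, Ben → seat 4, Dana → seat 5.

Divya, Goran, Carlos, Ben, Dana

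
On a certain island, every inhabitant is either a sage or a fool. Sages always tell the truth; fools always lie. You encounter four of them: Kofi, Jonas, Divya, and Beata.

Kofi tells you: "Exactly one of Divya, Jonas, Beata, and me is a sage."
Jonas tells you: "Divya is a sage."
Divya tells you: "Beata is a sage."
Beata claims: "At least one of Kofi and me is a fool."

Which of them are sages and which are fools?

Consider Kofi. Suppose Kofi is a sage.
Then whichever role Beata has, Beata's statement has the wrong truth value — contradiction.
So Kofi is a fool.
With that fixed, Beata's statement is true, so Beata is a sage.
With that fixed, Divya's statement is true, so Divya is a sage.
With that fixed, Jonas's statement is true, so Jonas is a sage.

Kofi: fool, Jonas: sage, Divya: sage, Beata: sage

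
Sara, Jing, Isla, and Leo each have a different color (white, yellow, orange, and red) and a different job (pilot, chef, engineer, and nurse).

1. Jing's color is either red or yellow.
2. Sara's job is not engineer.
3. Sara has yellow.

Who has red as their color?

Jing

With clues 1–3, Isla, Leo, and Sara are impossible for the one with color red.
That leaves Jing.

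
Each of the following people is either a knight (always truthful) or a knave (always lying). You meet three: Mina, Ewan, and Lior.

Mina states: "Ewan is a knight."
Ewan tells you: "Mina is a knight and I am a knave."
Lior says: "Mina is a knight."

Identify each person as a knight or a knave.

Mina: knave, Ewan: knave, Lior: knave

Consider Mina. Suppose Mina is a knight.
Then whichever role Ewan has, Ewan's statement has the wrong truth value — contradiction.
So Mina is a knave.
With that fixed, Ewan's statement is false, so Ewan is a knave.
With that fixed, Lior's statement is false, so Lior is a knave.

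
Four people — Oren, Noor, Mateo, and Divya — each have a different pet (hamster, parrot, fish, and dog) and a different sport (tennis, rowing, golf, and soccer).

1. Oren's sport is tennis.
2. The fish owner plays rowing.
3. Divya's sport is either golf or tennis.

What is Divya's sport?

golf

Clue 1 rules out tennis for Divya's sport.
With clues 1–3, rowing and soccer are impossible for Divya's sport.
That leaves golf.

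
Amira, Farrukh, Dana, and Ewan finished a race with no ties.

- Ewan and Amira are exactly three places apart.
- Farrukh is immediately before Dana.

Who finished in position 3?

With clue 1, Amira and Ewan are ruled out for place 3.
With clues 1–2, Farrukh is ruled out for place 3.
So place 3 is Dana.

Dana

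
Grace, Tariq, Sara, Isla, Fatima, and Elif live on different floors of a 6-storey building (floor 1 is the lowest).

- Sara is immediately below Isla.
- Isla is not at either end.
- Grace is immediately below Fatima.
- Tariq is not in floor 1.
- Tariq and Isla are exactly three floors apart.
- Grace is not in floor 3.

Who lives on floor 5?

Fatima

With clues 1–2, Sara is ruled out for floor 5.
With clues 1–5, Elif, Grace, and Isla are ruled out for floor 5.
With clues 1–6, Tariq is ruled out for floor 5.
So floor 5 is Fatima.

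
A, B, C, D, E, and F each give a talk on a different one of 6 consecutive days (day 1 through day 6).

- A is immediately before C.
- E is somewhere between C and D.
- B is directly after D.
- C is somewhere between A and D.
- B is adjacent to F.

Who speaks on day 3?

With clues 1–3, A and D are ruled out for day 3.
With clues 1–4, B is ruled out for day 3.
With clues 1–5, C and F are ruled out for day 3.
So day 3 is E.

E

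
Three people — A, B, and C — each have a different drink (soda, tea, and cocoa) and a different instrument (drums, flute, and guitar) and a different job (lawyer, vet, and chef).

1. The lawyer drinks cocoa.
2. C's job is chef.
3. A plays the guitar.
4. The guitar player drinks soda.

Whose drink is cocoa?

With clues 1–2, C is impossible for the one with drink cocoa.
With clues 1–4, A is impossible for the one with drink cocoa.
That leaves B.

B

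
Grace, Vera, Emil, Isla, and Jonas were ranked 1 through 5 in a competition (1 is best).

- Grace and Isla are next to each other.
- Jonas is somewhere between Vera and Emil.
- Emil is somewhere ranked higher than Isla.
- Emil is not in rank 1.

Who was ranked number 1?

Vera

With clues 1–2, Jonas is ruled out for rank 1.
With clues 1–3, Grace and Isla are ruled out for rank 1.
With clues 1–4, Emil is ruled out for rank 1.
So rank 1 is Vera.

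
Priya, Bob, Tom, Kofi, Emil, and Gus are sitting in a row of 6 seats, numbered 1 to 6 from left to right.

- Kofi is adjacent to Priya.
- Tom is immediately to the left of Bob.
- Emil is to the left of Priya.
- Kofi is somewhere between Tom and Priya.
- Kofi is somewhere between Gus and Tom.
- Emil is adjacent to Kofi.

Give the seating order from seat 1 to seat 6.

From clues 1–2: Bob is in {2,3,4,5,6}.
From clues 1–3: Emil is in {1,2,3,4}.
From clues 1–4: Kofi is in {3,4,5}.
From clues 1–5: Kofi → seat 4.
From clues 1–6: Tom → seat 1, Bob → seat 2, Emil → seat 3, Priya → seat 5, Gus → seat 6.

Tom, Bob, Emil, Kofi, Priya, Gus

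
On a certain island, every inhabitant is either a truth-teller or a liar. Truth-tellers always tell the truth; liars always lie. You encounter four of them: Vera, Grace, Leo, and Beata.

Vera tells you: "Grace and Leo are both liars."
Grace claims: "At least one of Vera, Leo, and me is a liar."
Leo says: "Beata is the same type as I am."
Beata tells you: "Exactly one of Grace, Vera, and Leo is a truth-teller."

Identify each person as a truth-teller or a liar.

Consider Vera. Suppose Vera is a truth-teller.
Then no assignment of the remaining roles makes every statement match its speaker's type — contradiction.
So Vera is a liar.
With that fixed, Grace's statement is true, so Grace is a truth-teller.
Consider Leo. Suppose Leo is a truth-teller.
Then no assignment of the remaining roles makes every statement match its speaker's type — contradiction.
So Leo is a liar.
With that fixed, Beata's statement is true, so Beata is a truth-teller.

Vera: liar, Grace: truth-teller, Leo: liar, Beata: truth-teller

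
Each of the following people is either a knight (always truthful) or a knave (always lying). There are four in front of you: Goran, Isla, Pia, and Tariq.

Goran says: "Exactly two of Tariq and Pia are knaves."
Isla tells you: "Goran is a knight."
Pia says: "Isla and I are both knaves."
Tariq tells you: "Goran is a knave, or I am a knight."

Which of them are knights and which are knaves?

Goran: knight, Isla: knight, Pia: knave, Tariq: knave

Consider Goran. Suppose Goran is a knave.
Then no assignment of the remaining roles makes every statement match its speaker's type — contradiction.
So Goran is a knight.
With that fixed, Isla's statement is true, so Isla is a knight.
With that fixed, Pia's statement is false, so Pia is a knave.
Consider Tariq. Suppose Tariq is a knight.
Then Goran's statement comes out false, contradicting Goran being a knight.
So Tariq is a knave.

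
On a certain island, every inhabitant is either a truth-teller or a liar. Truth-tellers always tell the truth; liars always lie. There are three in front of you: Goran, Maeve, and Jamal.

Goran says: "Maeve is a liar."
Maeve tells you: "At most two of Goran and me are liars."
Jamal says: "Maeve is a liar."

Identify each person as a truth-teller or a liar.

Goran: liar, Maeve: truth-teller, Jamal: liar

Regardless of anyone's role, Maeve's statement is true, so Maeve is a truth-teller.
With that fixed, Jamal's statement is false, so Jamal is a liar.
With that fixed, Goran's statement is false, so Goran is a liar.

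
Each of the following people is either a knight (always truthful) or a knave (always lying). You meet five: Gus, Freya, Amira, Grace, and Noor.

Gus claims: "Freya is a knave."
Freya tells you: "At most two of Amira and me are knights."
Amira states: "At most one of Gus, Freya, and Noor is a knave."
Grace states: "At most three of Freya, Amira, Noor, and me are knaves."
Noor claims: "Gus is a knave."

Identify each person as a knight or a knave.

Gus: knave, Freya: knight, Amira: knight, Grace: knight, Noor: knight

Regardless of anyone's role, Freya's statement is true, so Freya is a knight.
With that fixed, Grace's statement is true, so Grace is a knight.
With that fixed, Gus's statement is false, so Gus is a knave.
With that fixed, Noor's statement is true, so Noor is a knight.
With that fixed, Amira's statement is true, so Amira is a knight.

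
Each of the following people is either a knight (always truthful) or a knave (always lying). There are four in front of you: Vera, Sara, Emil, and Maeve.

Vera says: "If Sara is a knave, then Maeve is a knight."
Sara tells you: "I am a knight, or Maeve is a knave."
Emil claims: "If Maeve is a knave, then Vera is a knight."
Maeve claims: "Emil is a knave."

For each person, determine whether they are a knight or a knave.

Consider Vera. Suppose Vera is a knave.
Then no assignment of the remaining roles makes every statement match its speaker's type — contradiction.
So Vera is a knight.
With that fixed, Emil's statement is true, so Emil is a knight.
With that fixed, Maeve's statement is false, so Maeve is a knave.
With that fixed, Sara's statement is true, so Sara is a knight.

Vera: knight, Sara: knight, Emil: knight, Maeve: knave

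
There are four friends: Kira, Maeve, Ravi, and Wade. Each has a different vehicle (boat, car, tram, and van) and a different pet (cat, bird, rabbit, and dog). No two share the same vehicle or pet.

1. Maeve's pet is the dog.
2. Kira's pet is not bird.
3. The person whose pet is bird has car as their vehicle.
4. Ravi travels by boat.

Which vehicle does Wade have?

With clues 1–4, boat, tram, and van are impossible for Wade's vehicle.
That leaves car.

car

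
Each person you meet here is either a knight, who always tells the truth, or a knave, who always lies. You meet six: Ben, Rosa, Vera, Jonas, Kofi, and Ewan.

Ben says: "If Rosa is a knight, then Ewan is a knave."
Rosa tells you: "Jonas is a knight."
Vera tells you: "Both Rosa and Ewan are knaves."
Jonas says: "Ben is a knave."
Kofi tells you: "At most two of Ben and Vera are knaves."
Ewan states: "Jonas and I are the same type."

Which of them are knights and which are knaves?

Ben: knave, Rosa: knight, Vera: knave, Jonas: knight, Kofi: knight, Ewan: knight

Regardless of anyone's role, Kofi's statement is true, so Kofi is a knight.
Consider Ben. Suppose Ben is a knight.
Then no assignment of the remaining roles makes every statement match its speaker's type — contradiction.
So Ben is a knave.
With that fixed, Jonas's statement is true, so Jonas is a knight.
With that fixed, Rosa's statement is true, so Rosa is a knight.
With that fixed, Vera's statement is false, so Vera is a knave.
Consider Ewan. Suppose Ewan is a knave.
Then Ben's statement comes out true, contradicting Ben being a knave.
So Ewan is a knight.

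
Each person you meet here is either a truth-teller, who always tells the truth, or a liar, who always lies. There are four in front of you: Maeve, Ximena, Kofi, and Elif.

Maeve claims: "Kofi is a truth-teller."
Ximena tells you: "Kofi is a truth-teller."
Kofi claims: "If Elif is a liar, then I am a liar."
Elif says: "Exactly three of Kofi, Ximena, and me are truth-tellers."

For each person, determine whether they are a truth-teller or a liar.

Consider Maeve. Suppose Maeve is a liar.
Then no assignment of the remaining roles makes every statement match its speaker's type — contradiction.
So Maeve is a truth-teller.
Consider Ximena. Suppose Ximena is a liar.
Then no assignment of the remaining roles makes every statement match its speaker's type — contradiction.
So Ximena is a truth-teller.
Consider Kofi. Suppose Kofi is a liar.
Then Maeve's statement comes out false, contradicting Maeve being a truth-teller.
So Kofi is a truth-teller.
Consider Elif. Suppose Elif is a liar.
Then Kofi's statement comes out false, contradicting Kofi being a truth-teller.
So Elif is a truth-teller.

Maeve: truth-teller, Ximena: truth-teller, Kofi: truth-teller, Elif: truth-teller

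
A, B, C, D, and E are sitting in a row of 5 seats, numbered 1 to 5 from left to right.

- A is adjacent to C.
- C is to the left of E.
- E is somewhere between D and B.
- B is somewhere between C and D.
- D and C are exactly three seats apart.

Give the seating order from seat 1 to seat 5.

A, C, B, E, D

From clues 1–2: E is in {3,4,5}.
From clues 1–3: E → seat 4.
From clues 1–4: B → seat 3, D → seat 5.
From clues 1–5: A → seat 1, C → seat 2.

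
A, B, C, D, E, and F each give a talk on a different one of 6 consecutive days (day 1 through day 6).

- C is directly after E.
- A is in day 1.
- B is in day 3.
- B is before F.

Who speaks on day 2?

With clues 1–2, A and C are ruled out for day 2.
With clues 1–3, B and E are ruled out for day 2.
With clues 1–4, F is ruled out for day 2.
So day 2 is D.

D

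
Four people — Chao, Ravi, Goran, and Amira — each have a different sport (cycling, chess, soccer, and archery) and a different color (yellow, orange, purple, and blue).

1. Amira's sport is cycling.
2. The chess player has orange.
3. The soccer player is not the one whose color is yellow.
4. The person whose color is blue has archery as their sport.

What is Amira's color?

With clues 1–2, orange is impossible for Amira's color.
With clues 1–4, blue and purple are impossible for Amira's color.
That leaves yellow.

yellow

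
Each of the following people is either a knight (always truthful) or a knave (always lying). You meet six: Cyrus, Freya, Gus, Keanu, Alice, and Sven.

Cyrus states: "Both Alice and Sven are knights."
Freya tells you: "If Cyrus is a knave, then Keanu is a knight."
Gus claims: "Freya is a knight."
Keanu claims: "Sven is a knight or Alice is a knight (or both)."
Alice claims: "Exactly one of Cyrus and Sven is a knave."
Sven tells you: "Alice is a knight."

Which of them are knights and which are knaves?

Consider Cyrus. Suppose Cyrus is a knight.
Then no assignment of the remaining roles makes every statement match its speaker's type — contradiction.
So Cyrus is a knave.
Consider Freya. Suppose Freya is a knight.
Then no assignment of the remaining roles makes every statement match its speaker's type — contradiction.
So Freya is a knave.
With that fixed, Gus's statement is false, so Gus is a knave.
Consider Keanu. Suppose Keanu is a knight.
Then Freya's statement comes out true, contradicting Freya being a knave.
So Keanu is a knave.
Consider Alice. Suppose Alice is a knight.
Then Keanu's statement comes out true, contradicting Keanu being a knave.
So Alice is a knave.
With that fixed, Sven's statement is false, so Sven is a knave.

Cyrus: knave, Freya: knave, Gus: knave, Keanu: knave, Alice: knave, Sven: knave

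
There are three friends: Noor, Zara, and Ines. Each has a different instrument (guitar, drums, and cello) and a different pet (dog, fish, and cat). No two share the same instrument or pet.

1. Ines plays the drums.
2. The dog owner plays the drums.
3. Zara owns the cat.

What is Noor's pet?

fish

With clues 1–2, dog is impossible for Noor's pet.
With clues 1–3, cat is impossible for Noor's pet.
That leaves fish.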